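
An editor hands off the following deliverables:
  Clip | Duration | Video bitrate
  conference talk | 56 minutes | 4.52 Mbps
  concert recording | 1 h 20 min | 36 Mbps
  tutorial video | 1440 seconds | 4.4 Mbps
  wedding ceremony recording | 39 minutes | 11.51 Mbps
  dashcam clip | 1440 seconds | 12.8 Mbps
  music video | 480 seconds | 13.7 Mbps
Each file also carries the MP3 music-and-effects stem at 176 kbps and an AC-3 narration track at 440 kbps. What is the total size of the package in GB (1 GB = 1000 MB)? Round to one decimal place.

31.9 GB

Audio total: 176 + 440 = 616 kbps = 0.616 Mbps.
conference talk: 5.136 Mbps × 3360 s = 17257.0 Mb
concert recording: 36.616 Mbps × 4800 s = 175756.8 Mb
tutorial video: 5.016 Mbps × 1440 s = 7223.0 Mb
wedding ceremony recording: 12.126 Mbps × 2340 s = 28374.8 Mb
dashcam clip: 13.416 Mbps × 1440 s = 19319.0 Mb
music video: 14.316 Mbps × 480 s = 6871.7 Mb
Total: 254802.4 Mb = 31850.3 MB.
= 31.85 GB.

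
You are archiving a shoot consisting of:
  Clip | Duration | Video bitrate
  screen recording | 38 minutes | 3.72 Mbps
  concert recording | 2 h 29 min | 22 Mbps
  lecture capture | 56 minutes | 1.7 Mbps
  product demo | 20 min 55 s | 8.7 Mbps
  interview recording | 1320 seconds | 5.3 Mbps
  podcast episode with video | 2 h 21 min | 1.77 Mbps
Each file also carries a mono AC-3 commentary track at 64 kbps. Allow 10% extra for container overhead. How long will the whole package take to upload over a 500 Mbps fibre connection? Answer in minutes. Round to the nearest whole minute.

9 minutes

Audio: 64 kbps = 0.064 Mbps.
screen recording: 3.784 Mbps × 2280 s × 1.10 = 9490.3 Mb
concert recording: 22.064 Mbps × 8940 s × 1.10 = 216977.4 Mb
lecture capture: 1.764 Mbps × 3360 s × 1.10 = 6519.7 Mb
product demo: 8.764 Mbps × 1255 s × 1.10 = 12098.7 Mb
interview recording: 5.364 Mbps × 1320 s × 1.10 = 7788.5 Mb
podcast episode with video: 1.834 Mbps × 8460 s × 1.10 = 17067.2 Mb
Total: 269941.8 Mb = 33742.7 MB.
At 500 Mbps: 269941.8 / 500 = 540 s ≈ 9 minutes.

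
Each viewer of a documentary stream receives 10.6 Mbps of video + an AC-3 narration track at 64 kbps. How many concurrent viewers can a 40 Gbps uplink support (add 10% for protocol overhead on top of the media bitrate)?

Audio: 64 kbps = 0.064 Mbps.
Per-viewer media rate: 10.664 Mbps.
On the wire with 10% overhead: 11.730 Mbps.
40 Gbps = 40,000 Mbps; 40,000 / 11.730 = 3409.94 → 3409 viewers.

3409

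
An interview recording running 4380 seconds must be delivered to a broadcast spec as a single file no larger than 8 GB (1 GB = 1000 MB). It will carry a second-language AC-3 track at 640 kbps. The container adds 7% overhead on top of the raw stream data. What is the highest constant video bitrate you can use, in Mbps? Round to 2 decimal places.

13.02 Mbps

Budget: 8 GB = 64000.0 Mb.
Stream payload after overhead: 64000.0 / 1.07 = 59813.1 Mb.
Total bitrate budget: 59813.1 Mb / 4380 s = 13.656 Mbps.
Audio: 640 kbps = 0.640 Mbps.
Video: 13.656 − 0.640 = 13.016 Mbps.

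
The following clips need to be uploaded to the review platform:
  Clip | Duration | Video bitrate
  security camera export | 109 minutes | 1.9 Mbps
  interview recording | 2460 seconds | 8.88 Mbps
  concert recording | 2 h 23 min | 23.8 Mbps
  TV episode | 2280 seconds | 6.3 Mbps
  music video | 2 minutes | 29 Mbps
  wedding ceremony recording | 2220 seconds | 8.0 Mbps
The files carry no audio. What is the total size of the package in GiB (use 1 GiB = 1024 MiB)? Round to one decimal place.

31.9 GiB

security camera export: 1.900 Mbps × 6540 s = 12426.0 Mb
interview recording: 8.880 Mbps × 2460 s = 21844.8 Mb
concert recording: 23.800 Mbps × 8580 s = 204204.0 Mb
TV episode: 6.300 Mbps × 2280 s = 14364.0 Mb
music video: 29.000 Mbps × 120 s = 3480.0 Mb
wedding ceremony recording: 8.000 Mbps × 2220 s = 17760.0 Mb
Total: 274078.8 Mb = 34259.8 MB.
= 31.91 GiB.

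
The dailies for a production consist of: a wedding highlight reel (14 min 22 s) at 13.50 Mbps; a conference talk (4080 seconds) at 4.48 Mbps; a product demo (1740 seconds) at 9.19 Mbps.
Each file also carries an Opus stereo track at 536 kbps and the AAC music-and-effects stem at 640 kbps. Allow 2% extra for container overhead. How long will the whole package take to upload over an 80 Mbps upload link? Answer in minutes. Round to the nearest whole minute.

Audio total: 536 + 640 = 1176 kbps = 1.176 Mbps.
wedding highlight reel: 14.676 Mbps × 862 s × 1.02 = 12903.7 Mb
conference talk: 5.656 Mbps × 4080 s × 1.02 = 23538.0 Mb
product demo: 10.366 Mbps × 1740 s × 1.02 = 18397.6 Mb
Total: 54839.3 Mb = 6854.9 MB.
At 80 Mbps: 54839.3 / 80 = 685 s ≈ 11.4 minutes.

11 minutes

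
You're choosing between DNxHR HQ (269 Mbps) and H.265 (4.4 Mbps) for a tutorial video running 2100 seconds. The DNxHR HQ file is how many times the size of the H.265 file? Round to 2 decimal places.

61.14

DNxHR HQ: 269.000 Mbps × 2100 s = 564900.0 Mb = 70.612 GB.
H.265: 4.400 Mbps × 2100 s = 9240.0 Mb = 1.155 GB.
Ratio: 70.612 / 1.155 = 61.136.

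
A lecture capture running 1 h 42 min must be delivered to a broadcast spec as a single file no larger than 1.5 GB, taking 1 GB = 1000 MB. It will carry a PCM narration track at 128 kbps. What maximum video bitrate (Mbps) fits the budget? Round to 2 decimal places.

1.83 Mbps

Budget: 1.5 GB = 12000.0 Mb.
1 h 42 min = 102 min = 6120 s
Total bitrate budget: 12000.0 Mb / 6120 s = 1.961 Mbps.
Audio: 128 kbps = 0.128 Mbps.
Video: 1.961 − 0.128 = 1.833 Mbps.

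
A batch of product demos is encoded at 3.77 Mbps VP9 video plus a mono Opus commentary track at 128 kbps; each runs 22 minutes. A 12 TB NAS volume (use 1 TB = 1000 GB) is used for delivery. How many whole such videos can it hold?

22 min = 1320 s
Audio: 128 kbps = 0.128 Mbps.
Total bitrate: 3.898 Mbps.
Per item: 3.898 Mbps × 1320 s = 5,145 Mb = 643.2 MB.
Capacity: 12 TB = 96,000,000 Mb; 18657.59 items → 18657 complete.

18657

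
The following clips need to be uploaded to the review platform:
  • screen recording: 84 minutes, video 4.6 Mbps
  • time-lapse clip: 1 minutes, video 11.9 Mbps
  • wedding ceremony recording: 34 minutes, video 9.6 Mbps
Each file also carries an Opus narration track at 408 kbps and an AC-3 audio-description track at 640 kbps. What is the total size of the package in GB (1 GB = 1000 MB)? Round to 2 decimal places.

Audio total: 408 + 640 = 1048 kbps = 1.048 Mbps.
screen recording: 5.648 Mbps × 5040 s = 28465.9 Mb
time-lapse clip: 12.948 Mbps × 60 s = 776.9 Mb
wedding ceremony recording: 10.648 Mbps × 2040 s = 21721.9 Mb
Total: 50964.7 Mb = 6370.6 MB.
= 6.371 GB.

6.37 GB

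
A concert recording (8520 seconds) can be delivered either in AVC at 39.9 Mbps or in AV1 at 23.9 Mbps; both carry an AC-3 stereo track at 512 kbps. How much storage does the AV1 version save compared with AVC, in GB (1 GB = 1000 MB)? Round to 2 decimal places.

17.04 GB

Audio: 512 kbps = 0.512 Mbps.
AVC: 40.412 Mbps × 8520 s = 344310.2 Mb = 43.039 GB.
AV1: 24.412 Mbps × 8520 s = 207990.2 Mb = 25.999 GB.
Saving: 43.039 − 25.999 = 17.040 GB.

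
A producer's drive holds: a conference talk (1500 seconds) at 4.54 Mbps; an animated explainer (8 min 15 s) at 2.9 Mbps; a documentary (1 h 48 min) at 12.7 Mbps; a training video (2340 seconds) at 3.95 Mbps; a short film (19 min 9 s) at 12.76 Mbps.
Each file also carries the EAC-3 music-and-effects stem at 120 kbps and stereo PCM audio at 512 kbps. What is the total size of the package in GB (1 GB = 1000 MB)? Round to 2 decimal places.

15.25 GB

Audio total: 120 + 512 = 632 kbps = 0.632 Mbps.
conference talk: 5.172 Mbps × 1500 s = 7758.0 Mb
animated explainer: 3.532 Mbps × 495 s = 1748.3 Mb
documentary: 13.332 Mbps × 6480 s = 86391.4 Mb
training video: 4.582 Mbps × 2340 s = 10721.9 Mb
short film: 13.392 Mbps × 1149 s = 15387.4 Mb
Total: 122007.0 Mb = 15250.9 MB.
= 15.25 GB.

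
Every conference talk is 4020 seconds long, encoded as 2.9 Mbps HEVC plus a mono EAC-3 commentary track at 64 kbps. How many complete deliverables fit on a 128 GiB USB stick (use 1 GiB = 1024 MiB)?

92

Audio: 64 kbps = 0.064 Mbps.
Total bitrate: 2.964 Mbps.
Per item: 2.964 Mbps × 4020 s = 11,915 Mb = 1,489 MB.
Capacity: 128 GiB = 1,099,512 Mb; 92.28 items → 92 complete.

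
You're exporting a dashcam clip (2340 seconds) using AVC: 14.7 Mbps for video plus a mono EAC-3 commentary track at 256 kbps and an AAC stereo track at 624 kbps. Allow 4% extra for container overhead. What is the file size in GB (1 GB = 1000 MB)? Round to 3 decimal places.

4.739 GB

Audio total: 256 + 624 = 880 kbps = 0.880 Mbps.
Total bitrate: 14.7 + 0.880 = 15.580 Mbps.
Stream data: 15.580 Mbps × 2340 s = 36457.2 Mb.
With 4% container overhead: ×1.04.
37,915 Mb ÷ 8 = 4,739 MB → 4.739 GB.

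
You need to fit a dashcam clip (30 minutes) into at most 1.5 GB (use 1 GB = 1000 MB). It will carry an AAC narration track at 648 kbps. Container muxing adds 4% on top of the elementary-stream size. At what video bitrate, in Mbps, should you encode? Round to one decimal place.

5.8 Mbps

Budget: 1.5 GB = 12000.0 Mb.
Stream payload after overhead: 12000.0 / 1.04 = 11538.5 Mb.
30 min = 1800 s
Total bitrate budget: 11538.5 Mb / 1800 s = 6.410 Mbps.
Audio: 648 kbps = 0.648 Mbps.
Video: 6.410 − 0.648 = 5.762 Mbps.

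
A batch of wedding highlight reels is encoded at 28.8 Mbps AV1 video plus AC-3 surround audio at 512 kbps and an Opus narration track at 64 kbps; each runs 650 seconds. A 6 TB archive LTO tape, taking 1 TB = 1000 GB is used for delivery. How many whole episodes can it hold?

Audio total: 512 + 64 = 576 kbps = 0.576 Mbps.
Total bitrate: 29.376 Mbps.
Per item: 29.376 Mbps × 650 s = 19,094 Mb = 2,387 MB.
Capacity: 6 TB = 48,000,000 Mb; 2513.83 items → 2513 complete.

2513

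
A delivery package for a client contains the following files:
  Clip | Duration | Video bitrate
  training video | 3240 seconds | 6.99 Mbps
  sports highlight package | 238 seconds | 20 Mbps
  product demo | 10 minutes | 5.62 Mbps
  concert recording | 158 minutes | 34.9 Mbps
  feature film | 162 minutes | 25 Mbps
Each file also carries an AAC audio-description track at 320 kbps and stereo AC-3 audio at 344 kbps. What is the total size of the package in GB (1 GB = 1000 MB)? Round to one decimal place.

77.5 GB

Audio total: 320 + 344 = 664 kbps = 0.664 Mbps.
training video: 7.654 Mbps × 3240 s = 24799.0 Mb
sports highlight package: 20.664 Mbps × 238 s = 4918.0 Mb
product demo: 6.284 Mbps × 600 s = 3770.4 Mb
concert recording: 35.564 Mbps × 9480 s = 337146.7 Mb
feature film: 25.664 Mbps × 9720 s = 249454.1 Mb
Total: 620088.2 Mb = 77511.0 MB.
= 77.51 GB.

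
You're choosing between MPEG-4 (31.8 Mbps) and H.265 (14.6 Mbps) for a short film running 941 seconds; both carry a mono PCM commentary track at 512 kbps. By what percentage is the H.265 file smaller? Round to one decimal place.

Audio: 512 kbps = 0.512 Mbps.
MPEG-4: 32.312 Mbps × 941 s = 30405.6 Mb = 3.540 GiB.
H.265: 15.112 Mbps × 941 s = 14220.4 Mb = 1.655 GiB.
Reduction: (1 − 1.655/3.540) × 100 = 53.23%.

53.2%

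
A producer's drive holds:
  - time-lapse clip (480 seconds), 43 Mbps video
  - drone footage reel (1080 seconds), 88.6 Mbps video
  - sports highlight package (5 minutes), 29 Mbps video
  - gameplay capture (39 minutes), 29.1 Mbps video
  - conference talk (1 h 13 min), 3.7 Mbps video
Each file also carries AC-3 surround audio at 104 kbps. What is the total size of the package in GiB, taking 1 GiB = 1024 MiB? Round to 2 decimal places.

Audio: 104 kbps = 0.104 Mbps.
time-lapse clip: 43.104 Mbps × 480 s = 20689.9 Mb
drone footage reel: 88.704 Mbps × 1080 s = 95800.3 Mb
sports highlight package: 29.104 Mbps × 300 s = 8731.2 Mb
gameplay capture: 29.204 Mbps × 2340 s = 68337.4 Mb
conference talk: 3.804 Mbps × 4380 s = 16661.5 Mb
Total: 210220.3 Mb = 26277.5 MB.
= 24.47 GiB.

24.47 GiB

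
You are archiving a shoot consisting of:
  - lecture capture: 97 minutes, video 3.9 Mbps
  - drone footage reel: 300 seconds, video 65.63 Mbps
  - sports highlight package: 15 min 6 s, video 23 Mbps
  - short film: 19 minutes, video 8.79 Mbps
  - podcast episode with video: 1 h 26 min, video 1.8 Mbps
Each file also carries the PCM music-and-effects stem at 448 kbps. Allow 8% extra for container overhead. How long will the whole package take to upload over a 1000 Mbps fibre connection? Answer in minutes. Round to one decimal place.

Audio: 448 kbps = 0.448 Mbps.
lecture capture: 4.348 Mbps × 5820 s × 1.08 = 27329.8 Mb
drone footage reel: 66.078 Mbps × 300 s × 1.08 = 21409.3 Mb
sports highlight package: 23.448 Mbps × 906 s × 1.08 = 22943.4 Mb
short film: 9.238 Mbps × 1140 s × 1.08 = 11373.8 Mb
podcast episode with video: 2.248 Mbps × 5160 s × 1.08 = 12527.7 Mb
Total: 95583.9 Mb = 11948.0 MB.
At 1000 Mbps: 95583.9 / 1000 = 96 s ≈ 1.59 minutes.

1.6 minutes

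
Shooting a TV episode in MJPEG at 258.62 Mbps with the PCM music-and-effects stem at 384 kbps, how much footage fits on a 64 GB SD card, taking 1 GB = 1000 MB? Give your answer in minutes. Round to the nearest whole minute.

Audio: 384 kbps = 0.384 Mbps.
Total bitrate: 258.62 + 0.384 = 259.004 Mbps.
Capacity: 64 GB = 512,000 Mb.
Recording time: 512,000 / 259.004 = 1,977 s ≈ 32.9 minutes.

33 minutes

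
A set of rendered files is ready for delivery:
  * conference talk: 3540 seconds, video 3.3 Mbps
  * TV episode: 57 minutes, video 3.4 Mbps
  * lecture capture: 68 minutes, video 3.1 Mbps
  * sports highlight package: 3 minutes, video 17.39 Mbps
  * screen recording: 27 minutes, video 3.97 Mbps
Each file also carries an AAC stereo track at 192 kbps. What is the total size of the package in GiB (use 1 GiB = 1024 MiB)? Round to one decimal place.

5.6 GiB

Audio: 192 kbps = 0.192 Mbps.
conference talk: 3.492 Mbps × 3540 s = 12361.7 Mb
TV episode: 3.592 Mbps × 3420 s = 12284.6 Mb
lecture capture: 3.292 Mbps × 4080 s = 13431.4 Mb
sports highlight package: 17.582 Mbps × 180 s = 3164.8 Mb
screen recording: 4.162 Mbps × 1620 s = 6742.4 Mb
Total: 47984.9 Mb = 5998.1 MB.
= 5.586 GiB.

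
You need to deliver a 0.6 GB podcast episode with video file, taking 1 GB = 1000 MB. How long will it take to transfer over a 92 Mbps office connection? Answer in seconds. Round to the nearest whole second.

52 seconds

File: 0.6 GB = 4800.0 Mb.
At 92 Mbps: 4800.0 / 92 = 52.2 s ≈ 52.2 seconds.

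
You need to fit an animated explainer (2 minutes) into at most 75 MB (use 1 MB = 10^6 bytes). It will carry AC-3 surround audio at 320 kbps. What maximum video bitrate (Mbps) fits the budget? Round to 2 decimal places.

Budget: 75 MB = 600.0 Mb.
2 min = 120 s
Total bitrate budget: 600.0 Mb / 120 s = 5.000 Mbps.
Audio: 320 kbps = 0.320 Mbps.
Video: 5.000 − 0.320 = 4.680 Mbps.

4.68 Mbps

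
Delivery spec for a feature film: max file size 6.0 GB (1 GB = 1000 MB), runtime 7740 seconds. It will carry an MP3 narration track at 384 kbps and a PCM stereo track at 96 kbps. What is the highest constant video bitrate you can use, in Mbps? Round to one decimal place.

Budget: 6.0 GB = 48000.0 Mb.
Total bitrate budget: 48000.0 Mb / 7740 s = 6.202 Mbps.
Audio total: 384 + 96 = 480 kbps = 0.480 Mbps.
Video: 6.202 − 0.480 = 5.722 Mbps.

5.7 Mbps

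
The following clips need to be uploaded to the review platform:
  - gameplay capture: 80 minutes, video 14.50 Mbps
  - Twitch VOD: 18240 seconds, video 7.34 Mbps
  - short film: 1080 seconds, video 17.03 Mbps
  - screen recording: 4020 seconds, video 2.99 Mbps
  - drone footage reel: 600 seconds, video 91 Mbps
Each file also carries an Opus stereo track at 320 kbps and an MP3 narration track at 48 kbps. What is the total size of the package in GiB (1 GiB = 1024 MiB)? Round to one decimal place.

Audio total: 320 + 48 = 368 kbps = 0.368 Mbps.
gameplay capture: 14.868 Mbps × 4800 s = 71366.4 Mb
Twitch VOD: 7.708 Mbps × 18240 s = 140593.9 Mb
short film: 17.398 Mbps × 1080 s = 18789.8 Mb
screen recording: 3.358 Mbps × 4020 s = 13499.2 Mb
drone footage reel: 91.368 Mbps × 600 s = 54820.8 Mb
Total: 299070.1 Mb = 37383.8 MB.
= 34.82 GiB.

34.8 GiB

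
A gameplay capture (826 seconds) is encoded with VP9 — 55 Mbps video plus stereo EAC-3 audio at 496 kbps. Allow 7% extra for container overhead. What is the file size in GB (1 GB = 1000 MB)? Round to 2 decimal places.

Audio: 496 kbps = 0.496 Mbps.
Total bitrate: 55 + 0.496 = 55.496 Mbps.
Stream data: 55.496 Mbps × 826 s = 45839.7 Mb.
With 7% container overhead: ×1.07.
49,048 Mb ÷ 8 = 6,131 MB → 6.131 GB.

6.13 GB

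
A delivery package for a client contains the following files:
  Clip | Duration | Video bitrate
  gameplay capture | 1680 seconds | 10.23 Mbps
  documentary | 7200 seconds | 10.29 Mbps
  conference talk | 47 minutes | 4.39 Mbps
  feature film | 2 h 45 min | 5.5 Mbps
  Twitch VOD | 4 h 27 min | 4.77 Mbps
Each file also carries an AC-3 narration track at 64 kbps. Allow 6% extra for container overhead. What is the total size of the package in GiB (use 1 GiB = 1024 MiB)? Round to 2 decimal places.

Audio: 64 kbps = 0.064 Mbps.
gameplay capture: 10.294 Mbps × 1680 s × 1.06 = 18331.6 Mb
documentary: 10.354 Mbps × 7200 s × 1.06 = 79021.7 Mb
conference talk: 4.454 Mbps × 2820 s × 1.06 = 13313.9 Mb
feature film: 5.564 Mbps × 9900 s × 1.06 = 58388.6 Mb
Twitch VOD: 4.834 Mbps × 16020 s × 1.06 = 82087.1 Mb
Total: 251142.9 Mb = 31392.9 MB.
= 29.24 GiB.

29.24 GiB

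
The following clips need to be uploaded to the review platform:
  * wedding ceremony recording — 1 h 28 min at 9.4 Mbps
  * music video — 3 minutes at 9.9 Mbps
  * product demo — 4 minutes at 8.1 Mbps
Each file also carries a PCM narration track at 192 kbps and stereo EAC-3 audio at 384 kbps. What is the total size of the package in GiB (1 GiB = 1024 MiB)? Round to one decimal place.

6.6 GiB

Audio total: 192 + 384 = 576 kbps = 0.576 Mbps.
wedding ceremony recording: 9.976 Mbps × 5280 s = 52673.3 Mb
music video: 10.476 Mbps × 180 s = 1885.7 Mb
product demo: 8.676 Mbps × 240 s = 2082.2 Mb
Total: 56641.2 Mb = 7080.1 MB.
= 6.594 GiB.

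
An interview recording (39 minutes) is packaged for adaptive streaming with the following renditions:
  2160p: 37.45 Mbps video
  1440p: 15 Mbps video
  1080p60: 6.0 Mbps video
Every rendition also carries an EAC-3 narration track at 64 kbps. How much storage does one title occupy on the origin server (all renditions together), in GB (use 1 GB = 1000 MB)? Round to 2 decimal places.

39 min = 2340 s
Audio: 64 kbps = 0.064 Mbps.
Sum of rendition bitrates: (37.45+0.064) + (15+0.064) + (6.0+0.064) = 58.642 Mbps.
× 2340 s = 137,222 Mb = 17,153 MB = 17.15 GB.

17.15 GB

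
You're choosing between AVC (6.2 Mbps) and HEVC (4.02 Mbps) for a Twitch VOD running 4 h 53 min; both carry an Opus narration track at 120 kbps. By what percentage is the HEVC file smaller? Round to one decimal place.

4 h 53 min = 293 min = 17580 s
Audio: 120 kbps = 0.120 Mbps.
AVC: 6.320 Mbps × 17580 s = 111105.6 Mb = 13.888 GB.
HEVC: 4.140 Mbps × 17580 s = 72781.2 Mb = 9.098 GB.
Reduction: (1 − 9.098/13.888) × 100 = 34.49%.

34.5%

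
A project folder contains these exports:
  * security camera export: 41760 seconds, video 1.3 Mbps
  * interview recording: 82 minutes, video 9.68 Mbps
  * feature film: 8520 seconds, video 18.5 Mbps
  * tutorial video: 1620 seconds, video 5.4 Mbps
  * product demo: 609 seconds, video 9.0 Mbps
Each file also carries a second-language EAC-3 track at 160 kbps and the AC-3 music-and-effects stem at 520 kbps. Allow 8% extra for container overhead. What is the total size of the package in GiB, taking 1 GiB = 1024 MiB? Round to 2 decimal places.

39.33 GiB

Audio total: 160 + 520 = 680 kbps = 0.680 Mbps.
security camera export: 1.980 Mbps × 41760 s × 1.08 = 89299.6 Mb
interview recording: 10.360 Mbps × 4920 s × 1.08 = 55048.9 Mb
feature film: 19.180 Mbps × 8520 s × 1.08 = 176486.7 Mb
tutorial video: 6.080 Mbps × 1620 s × 1.08 = 10637.6 Mb
product demo: 9.680 Mbps × 609 s × 1.08 = 6366.7 Mb
Total: 337839.5 Mb = 42229.9 MB.
= 39.33 GiB.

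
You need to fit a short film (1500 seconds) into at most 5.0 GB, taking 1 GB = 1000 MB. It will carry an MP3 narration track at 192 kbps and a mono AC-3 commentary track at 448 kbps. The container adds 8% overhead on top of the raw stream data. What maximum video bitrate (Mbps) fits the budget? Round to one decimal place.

Budget: 5.0 GB = 40000.0 Mb.
Stream payload after overhead: 40000.0 / 1.08 = 37037.0 Mb.
Total bitrate budget: 37037.0 Mb / 1500 s = 24.691 Mbps.
Audio total: 192 + 448 = 640 kbps = 0.640 Mbps.
Video: 24.691 − 0.640 = 24.051 Mbps.

24.1 Mbps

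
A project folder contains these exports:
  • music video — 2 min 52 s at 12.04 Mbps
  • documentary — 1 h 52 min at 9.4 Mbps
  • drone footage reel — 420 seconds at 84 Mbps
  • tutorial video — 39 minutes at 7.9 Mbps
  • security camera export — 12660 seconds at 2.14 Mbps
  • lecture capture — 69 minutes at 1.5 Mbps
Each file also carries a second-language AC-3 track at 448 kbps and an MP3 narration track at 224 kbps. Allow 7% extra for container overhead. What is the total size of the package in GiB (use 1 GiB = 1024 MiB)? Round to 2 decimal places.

21.19 GiB

Audio total: 448 + 224 = 672 kbps = 0.672 Mbps.
music video: 12.712 Mbps × 172 s × 1.07 = 2339.5 Mb
documentary: 10.072 Mbps × 6720 s × 1.07 = 72421.7 Mb
drone footage reel: 84.672 Mbps × 420 s × 1.07 = 38051.6 Mb
tutorial video: 8.572 Mbps × 2340 s × 1.07 = 21462.6 Mb
security camera export: 2.812 Mbps × 12660 s × 1.07 = 38091.9 Mb
lecture capture: 2.172 Mbps × 4140 s × 1.07 = 9621.5 Mb
Total: 181988.8 Mb = 22748.6 MB.
= 21.19 GiB.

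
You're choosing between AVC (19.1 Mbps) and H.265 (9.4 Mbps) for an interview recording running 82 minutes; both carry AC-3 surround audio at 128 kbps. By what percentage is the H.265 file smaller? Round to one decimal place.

50.4%

82 min = 4920 s
Audio: 128 kbps = 0.128 Mbps.
AVC: 19.228 Mbps × 4920 s = 94601.8 Mb = 11.825 GB.
H.265: 9.528 Mbps × 4920 s = 46877.8 Mb = 5.860 GB.
Reduction: (1 − 5.860/11.825) × 100 = 50.45%.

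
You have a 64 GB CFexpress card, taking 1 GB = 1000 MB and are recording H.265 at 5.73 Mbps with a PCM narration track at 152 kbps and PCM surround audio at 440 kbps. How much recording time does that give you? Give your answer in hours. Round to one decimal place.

Audio total: 152 + 440 = 592 kbps = 0.592 Mbps.
Total bitrate: 5.73 + 0.592 = 6.322 Mbps.
Capacity: 64 GB = 512,000 Mb.
Recording time: 512,000 / 6.322 = 80,987 s ≈ 22.5 hours.

22.5 hours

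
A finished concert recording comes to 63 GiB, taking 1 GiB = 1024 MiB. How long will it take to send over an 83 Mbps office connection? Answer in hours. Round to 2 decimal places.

File: 63 GiB = 541165.9 Mb.
At 83 Mbps: 541165.9 / 83 = 6520.1 s ≈ 1.81 hours.

1.81 hours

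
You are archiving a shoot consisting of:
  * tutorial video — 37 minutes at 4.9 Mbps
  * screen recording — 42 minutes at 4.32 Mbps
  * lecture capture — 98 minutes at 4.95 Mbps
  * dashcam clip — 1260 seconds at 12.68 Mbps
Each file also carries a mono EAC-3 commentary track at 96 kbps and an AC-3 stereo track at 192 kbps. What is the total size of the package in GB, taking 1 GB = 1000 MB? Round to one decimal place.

8.8 GB

Audio total: 96 + 192 = 288 kbps = 0.288 Mbps.
tutorial video: 5.188 Mbps × 2220 s = 11517.4 Mb
screen recording: 4.608 Mbps × 2520 s = 11612.2 Mb
lecture capture: 5.238 Mbps × 5880 s = 30799.4 Mb
dashcam clip: 12.968 Mbps × 1260 s = 16339.7 Mb
Total: 70268.6 Mb = 8783.6 MB.
= 8.784 GB.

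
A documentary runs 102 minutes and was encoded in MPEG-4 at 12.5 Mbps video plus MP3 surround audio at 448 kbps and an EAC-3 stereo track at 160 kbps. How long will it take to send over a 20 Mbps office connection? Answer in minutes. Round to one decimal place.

66.9 minutes

102 min = 6120 s
Audio total: 448 + 160 = 608 kbps = 0.608 Mbps.
Total bitrate: 13.108 Mbps.
File: 13.108 Mbps × 6120 s = 80221.0 Mb.
At 20 Mbps: 80221.0 / 20 = 4011.0 s ≈ 66.9 minutes.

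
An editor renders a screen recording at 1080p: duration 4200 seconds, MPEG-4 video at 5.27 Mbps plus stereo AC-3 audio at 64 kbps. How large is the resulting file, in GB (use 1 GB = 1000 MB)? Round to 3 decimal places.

Audio: 64 kbps = 0.064 Mbps.
Total bitrate: 5.27 + 0.064 = 5.334 Mbps.
Stream data: 5.334 Mbps × 4200 s = 22402.8 Mb.
22,403 Mb ÷ 8 = 2,800 MB → 2.800 GB.

2.800 GB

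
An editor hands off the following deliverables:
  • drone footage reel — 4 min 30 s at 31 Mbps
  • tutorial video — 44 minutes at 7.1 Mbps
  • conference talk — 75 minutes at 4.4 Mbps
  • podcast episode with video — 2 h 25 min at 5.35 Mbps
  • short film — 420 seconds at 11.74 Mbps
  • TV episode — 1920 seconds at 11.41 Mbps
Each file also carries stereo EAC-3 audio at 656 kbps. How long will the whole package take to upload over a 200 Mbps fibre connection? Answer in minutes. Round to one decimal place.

Audio: 656 kbps = 0.656 Mbps.
drone footage reel: 31.656 Mbps × 270 s = 8547.1 Mb
tutorial video: 7.756 Mbps × 2640 s = 20475.8 Mb
conference talk: 5.056 Mbps × 4500 s = 22752.0 Mb
podcast episode with video: 6.006 Mbps × 8700 s = 52252.2 Mb
short film: 12.396 Mbps × 420 s = 5206.3 Mb
TV episode: 12.066 Mbps × 1920 s = 23166.7 Mb
Total: 132400.2 Mb = 16550.0 MB.
At 200 Mbps: 132400.2 / 200 = 662 s ≈ 11 minutes.

11.0 minutes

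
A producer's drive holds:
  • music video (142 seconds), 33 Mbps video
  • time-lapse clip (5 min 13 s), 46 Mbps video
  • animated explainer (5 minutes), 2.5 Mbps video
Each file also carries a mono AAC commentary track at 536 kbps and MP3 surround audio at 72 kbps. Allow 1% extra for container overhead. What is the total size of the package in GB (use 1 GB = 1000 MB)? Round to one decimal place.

2.6 GB

Audio total: 536 + 72 = 608 kbps = 0.608 Mbps.
music video: 33.608 Mbps × 142 s × 1.01 = 4820.1 Mb
time-lapse clip: 46.608 Mbps × 313 s × 1.01 = 14734.2 Mb
animated explainer: 3.108 Mbps × 300 s × 1.01 = 941.7 Mb
Total: 20496.0 Mb = 2562.0 MB.
= 2.562 GB.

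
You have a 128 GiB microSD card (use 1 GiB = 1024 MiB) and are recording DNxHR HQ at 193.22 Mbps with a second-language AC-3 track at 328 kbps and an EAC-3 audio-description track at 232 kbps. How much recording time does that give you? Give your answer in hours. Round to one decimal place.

Audio total: 328 + 232 = 560 kbps = 0.560 Mbps.
Total bitrate: 193.22 + 0.560 = 193.780 Mbps.
Capacity: 128 GiB = 1,099,512 Mb.
Recording time: 1,099,512 / 193.780 = 5,674 s ≈ 1.58 hours.

1.6 hours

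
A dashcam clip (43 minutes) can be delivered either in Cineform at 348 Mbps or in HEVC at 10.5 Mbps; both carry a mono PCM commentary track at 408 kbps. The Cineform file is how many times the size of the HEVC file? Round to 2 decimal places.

31.94

43 min = 2580 s
Audio: 408 kbps = 0.408 Mbps.
Cineform: 348.408 Mbps × 2580 s = 898892.6 Mb = 104.645 GiB.
HEVC: 10.908 Mbps × 2580 s = 28142.6 Mb = 3.276 GiB.
Ratio: 104.645 / 3.276 = 31.941.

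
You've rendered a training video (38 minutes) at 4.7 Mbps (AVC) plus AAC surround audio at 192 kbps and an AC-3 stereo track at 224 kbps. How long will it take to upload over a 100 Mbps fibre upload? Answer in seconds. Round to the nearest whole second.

38 min = 2280 s
Audio total: 192 + 224 = 416 kbps = 0.416 Mbps.
Total bitrate: 5.116 Mbps.
File: 5.116 Mbps × 2280 s = 11664.5 Mb.
At 100 Mbps: 11664.5 / 100 = 116.6 s ≈ 117 seconds.

117 seconds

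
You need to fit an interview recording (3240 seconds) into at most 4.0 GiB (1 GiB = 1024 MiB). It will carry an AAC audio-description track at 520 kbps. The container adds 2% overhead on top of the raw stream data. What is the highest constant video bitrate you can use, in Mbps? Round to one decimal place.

9.9 Mbps

Budget: 4.0 GiB = 34359.7 Mb.
Stream payload after overhead: 34359.7 / 1.02 = 33686.0 Mb.
Total bitrate budget: 33686.0 Mb / 3240 s = 10.397 Mbps.
Audio: 520 kbps = 0.520 Mbps.
Video: 10.397 − 0.520 = 9.877 Mbps.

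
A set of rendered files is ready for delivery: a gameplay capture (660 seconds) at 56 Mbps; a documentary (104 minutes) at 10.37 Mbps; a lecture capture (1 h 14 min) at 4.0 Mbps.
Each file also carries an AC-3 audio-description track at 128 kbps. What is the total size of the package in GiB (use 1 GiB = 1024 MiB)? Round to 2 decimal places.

Audio: 128 kbps = 0.128 Mbps.
gameplay capture: 56.128 Mbps × 660 s = 37044.5 Mb
documentary: 10.498 Mbps × 6240 s = 65507.5 Mb
lecture capture: 4.128 Mbps × 4440 s = 18328.3 Mb
Total: 120880.3 Mb = 15110.0 MB.
= 14.07 GiB.

14.07 GiB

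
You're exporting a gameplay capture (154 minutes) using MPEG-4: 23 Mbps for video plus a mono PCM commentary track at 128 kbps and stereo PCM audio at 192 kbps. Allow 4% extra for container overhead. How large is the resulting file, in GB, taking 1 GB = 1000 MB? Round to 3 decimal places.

28.012 GB

154 min = 9240 s
Audio total: 128 + 192 = 320 kbps = 0.320 Mbps.
Total bitrate: 23 + 0.320 = 23.320 Mbps.
Stream data: 23.320 Mbps × 9240 s = 215476.8 Mb.
With 4% container overhead: ×1.04.
224,096 Mb ÷ 8 = 28,012 MB → 28.01 GB.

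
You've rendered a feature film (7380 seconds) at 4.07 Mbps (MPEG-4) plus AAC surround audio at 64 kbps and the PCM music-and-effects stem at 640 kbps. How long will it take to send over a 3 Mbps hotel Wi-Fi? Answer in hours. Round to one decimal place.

3.3 hours

Audio total: 64 + 640 = 704 kbps = 0.704 Mbps.
Total bitrate: 4.774 Mbps.
File: 4.774 Mbps × 7380 s = 35232.1 Mb.
At 3 Mbps: 35232.1 / 3 = 11744.0 s ≈ 3.26 hours.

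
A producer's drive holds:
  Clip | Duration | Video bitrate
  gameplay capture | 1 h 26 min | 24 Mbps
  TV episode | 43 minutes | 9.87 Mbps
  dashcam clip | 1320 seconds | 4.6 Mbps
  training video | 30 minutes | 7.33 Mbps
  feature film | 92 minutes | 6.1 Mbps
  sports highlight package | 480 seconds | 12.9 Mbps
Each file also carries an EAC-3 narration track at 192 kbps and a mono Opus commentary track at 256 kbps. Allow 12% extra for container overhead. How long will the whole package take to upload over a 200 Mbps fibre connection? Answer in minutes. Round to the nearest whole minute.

Audio total: 192 + 256 = 448 kbps = 0.448 Mbps.
gameplay capture: 24.448 Mbps × 5160 s × 1.12 = 141289.9 Mb
TV episode: 10.318 Mbps × 2580 s × 1.12 = 29814.9 Mb
dashcam clip: 5.048 Mbps × 1320 s × 1.12 = 7463.0 Mb
training video: 7.778 Mbps × 1800 s × 1.12 = 15680.4 Mb
feature film: 6.548 Mbps × 5520 s × 1.12 = 40482.4 Mb
sports highlight package: 13.348 Mbps × 480 s × 1.12 = 7175.9 Mb
Total: 241906.4 Mb = 30238.3 MB.
At 200 Mbps: 241906.4 / 200 = 1210 s ≈ 20.2 minutes.

20 minutes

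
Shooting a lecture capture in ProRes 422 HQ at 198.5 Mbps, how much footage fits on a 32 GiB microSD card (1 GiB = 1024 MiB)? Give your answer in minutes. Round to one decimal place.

23.1 minutes

Capacity: 32 GiB = 274,878 Mb.
Recording time: 274,878 / 198.500 = 1,385 s ≈ 23.1 minutes.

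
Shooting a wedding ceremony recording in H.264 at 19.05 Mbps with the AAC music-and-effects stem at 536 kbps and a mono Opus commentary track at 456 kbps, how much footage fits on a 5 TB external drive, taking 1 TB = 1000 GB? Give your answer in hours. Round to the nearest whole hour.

554 hours

Audio total: 536 + 456 = 992 kbps = 0.992 Mbps.
Total bitrate: 19.05 + 0.992 = 20.042 Mbps.
Capacity: 5 TB = 40,000,000 Mb.
Recording time: 40,000,000 / 20.042 = 1,995,809 s ≈ 554 hours.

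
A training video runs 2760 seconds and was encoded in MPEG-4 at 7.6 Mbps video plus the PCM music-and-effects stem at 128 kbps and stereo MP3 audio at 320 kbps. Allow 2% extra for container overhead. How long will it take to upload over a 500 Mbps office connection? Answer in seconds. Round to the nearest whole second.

Audio total: 128 + 320 = 448 kbps = 0.448 Mbps.
Total bitrate: 8.048 Mbps.
File: 8.048 Mbps × 2760 s = 22212.5 Mb.
With 2% container overhead: ×1.02. → 22656.7 Mb.
At 500 Mbps: 22656.7 / 500 = 45.3 s ≈ 45.3 seconds.

45 seconds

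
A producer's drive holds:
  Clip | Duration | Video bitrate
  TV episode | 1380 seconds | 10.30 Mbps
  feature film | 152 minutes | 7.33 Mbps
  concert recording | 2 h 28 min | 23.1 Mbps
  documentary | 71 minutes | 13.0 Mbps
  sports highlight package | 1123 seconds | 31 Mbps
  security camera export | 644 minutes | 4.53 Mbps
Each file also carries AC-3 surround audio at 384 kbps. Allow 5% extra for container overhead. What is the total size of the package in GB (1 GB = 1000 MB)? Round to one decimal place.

Audio: 384 kbps = 0.384 Mbps.
TV episode: 10.684 Mbps × 1380 s × 1.05 = 15481.1 Mb
feature film: 7.714 Mbps × 9120 s × 1.05 = 73869.3 Mb
concert recording: 23.484 Mbps × 8880 s × 1.05 = 218964.8 Mb
documentary: 13.384 Mbps × 4260 s × 1.05 = 59866.6 Mb
sports highlight package: 31.384 Mbps × 1123 s × 1.05 = 37006.4 Mb
security camera export: 4.914 Mbps × 38640 s × 1.05 = 199370.8 Mb
Total: 604559.1 Mb = 75569.9 MB.
= 75.57 GB.

75.6 GB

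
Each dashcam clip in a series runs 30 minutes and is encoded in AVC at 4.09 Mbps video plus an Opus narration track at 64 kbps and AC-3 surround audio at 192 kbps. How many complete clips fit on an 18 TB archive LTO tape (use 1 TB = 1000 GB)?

18407

30 min = 1800 s
Audio total: 64 + 192 = 256 kbps = 0.256 Mbps.
Total bitrate: 4.346 Mbps.
Per item: 4.346 Mbps × 1800 s = 7,823 Mb = 977.9 MB.
Capacity: 18 TB = 144,000,000 Mb; 18407.73 items → 18407 complete.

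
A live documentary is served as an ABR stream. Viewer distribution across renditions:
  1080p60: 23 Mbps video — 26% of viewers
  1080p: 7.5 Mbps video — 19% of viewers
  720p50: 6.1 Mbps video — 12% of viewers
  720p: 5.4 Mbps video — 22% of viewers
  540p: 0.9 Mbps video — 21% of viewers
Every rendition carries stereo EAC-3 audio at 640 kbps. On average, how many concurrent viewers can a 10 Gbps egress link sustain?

984

Audio: 640 kbps = 0.640 Mbps.
Average per-viewer bitrate: 0.26×23.640 + 0.19×8.140 + 0.12×6.740 + 0.22×6.040 + 0.21×1.540 = 10.154 Mbps.
10 Gbps = 10,000 Mbps; 10,000 / 10.154 = 984.83 → 984.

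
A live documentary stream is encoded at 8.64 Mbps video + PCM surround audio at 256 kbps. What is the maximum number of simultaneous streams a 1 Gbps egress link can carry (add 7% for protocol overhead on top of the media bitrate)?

105

Audio: 256 kbps = 0.256 Mbps.
Per-viewer media rate: 8.896 Mbps.
On the wire with 7% overhead: 9.519 Mbps.
1 Gbps = 1,000 Mbps; 1,000 / 9.519 = 105.06 → 105 viewers.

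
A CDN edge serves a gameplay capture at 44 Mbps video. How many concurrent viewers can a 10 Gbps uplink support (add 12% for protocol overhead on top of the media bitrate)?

202

On the wire with 12% overhead: 49.280 Mbps.
10 Gbps = 10,000 Mbps; 10,000 / 49.280 = 202.92 → 202 viewers.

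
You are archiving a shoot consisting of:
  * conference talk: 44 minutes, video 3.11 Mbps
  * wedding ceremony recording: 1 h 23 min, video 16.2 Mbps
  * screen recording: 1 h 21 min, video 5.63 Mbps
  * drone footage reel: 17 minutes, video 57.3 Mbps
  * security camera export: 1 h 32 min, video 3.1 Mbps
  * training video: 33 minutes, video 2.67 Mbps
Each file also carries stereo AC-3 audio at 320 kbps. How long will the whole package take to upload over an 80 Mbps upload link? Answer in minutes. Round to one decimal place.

42.5 minutes

Audio: 320 kbps = 0.320 Mbps.
conference talk: 3.430 Mbps × 2640 s = 9055.2 Mb
wedding ceremony recording: 16.520 Mbps × 4980 s = 82269.6 Mb
screen recording: 5.950 Mbps × 4860 s = 28917.0 Mb
drone footage reel: 57.620 Mbps × 1020 s = 58772.4 Mb
security camera export: 3.420 Mbps × 5520 s = 18878.4 Mb
training video: 2.990 Mbps × 1980 s = 5920.2 Mb
Total: 203812.8 Mb = 25476.6 MB.
At 80 Mbps: 203812.8 / 80 = 2548 s ≈ 42.5 minutes.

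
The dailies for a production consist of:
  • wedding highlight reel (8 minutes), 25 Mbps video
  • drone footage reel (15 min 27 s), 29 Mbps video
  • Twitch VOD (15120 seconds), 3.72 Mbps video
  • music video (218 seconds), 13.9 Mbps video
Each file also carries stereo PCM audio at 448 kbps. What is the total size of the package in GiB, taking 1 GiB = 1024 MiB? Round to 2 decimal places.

Audio: 448 kbps = 0.448 Mbps.
wedding highlight reel: 25.448 Mbps × 480 s = 12215.0 Mb
drone footage reel: 29.448 Mbps × 927 s = 27298.3 Mb
Twitch VOD: 4.168 Mbps × 15120 s = 63020.2 Mb
music video: 14.348 Mbps × 218 s = 3127.9 Mb
Total: 105661.4 Mb = 13207.7 MB.
= 12.30 GiB.

12.30 GiB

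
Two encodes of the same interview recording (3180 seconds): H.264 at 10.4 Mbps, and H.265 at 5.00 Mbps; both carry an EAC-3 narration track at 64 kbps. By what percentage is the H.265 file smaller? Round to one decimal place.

Audio: 64 kbps = 0.064 Mbps.
H.264: 10.464 Mbps × 3180 s = 33275.5 Mb = 4.159 GB.
H.265: 5.064 Mbps × 3180 s = 16103.5 Mb = 2.013 GB.
Reduction: (1 − 2.013/4.159) × 100 = 51.61%.

51.6%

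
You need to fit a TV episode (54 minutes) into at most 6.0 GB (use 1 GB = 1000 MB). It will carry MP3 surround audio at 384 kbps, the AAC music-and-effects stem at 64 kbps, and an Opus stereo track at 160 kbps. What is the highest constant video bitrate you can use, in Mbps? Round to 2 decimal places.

14.21 Mbps

Budget: 6.0 GB = 48000.0 Mb.
54 min = 3240 s
Total bitrate budget: 48000.0 Mb / 3240 s = 14.815 Mbps.
Audio total: 384 + 64 + 160 = 608 kbps = 0.608 Mbps.
Video: 14.815 − 0.608 = 14.207 Mbps.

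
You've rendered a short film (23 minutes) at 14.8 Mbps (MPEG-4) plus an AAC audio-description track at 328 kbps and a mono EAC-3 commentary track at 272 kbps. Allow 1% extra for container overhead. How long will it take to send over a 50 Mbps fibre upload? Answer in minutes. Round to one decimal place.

7.2 minutes

23 min = 1380 s
Audio total: 328 + 272 = 600 kbps = 0.600 Mbps.
Total bitrate: 15.400 Mbps.
File: 15.400 Mbps × 1380 s = 21252.0 Mb.
With 1% container overhead: ×1.01. → 21464.5 Mb.
At 50 Mbps: 21464.5 / 50 = 429.3 s ≈ 7.15 minutes.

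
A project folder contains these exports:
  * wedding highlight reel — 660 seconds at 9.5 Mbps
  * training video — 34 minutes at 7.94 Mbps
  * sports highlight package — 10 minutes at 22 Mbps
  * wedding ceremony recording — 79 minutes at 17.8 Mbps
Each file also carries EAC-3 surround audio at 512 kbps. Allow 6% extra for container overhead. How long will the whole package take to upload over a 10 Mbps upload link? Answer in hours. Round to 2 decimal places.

3.66 hours

Audio: 512 kbps = 0.512 Mbps.
wedding highlight reel: 10.012 Mbps × 660 s × 1.06 = 7004.4 Mb
training video: 8.452 Mbps × 2040 s × 1.06 = 18276.6 Mb
sports highlight package: 22.512 Mbps × 600 s × 1.06 = 14317.6 Mb
wedding ceremony recording: 18.312 Mbps × 4740 s × 1.06 = 92006.8 Mb
Total: 131605.4 Mb = 16450.7 MB.
At 10 Mbps: 131605.4 / 10 = 13161 s ≈ 3.66 hours.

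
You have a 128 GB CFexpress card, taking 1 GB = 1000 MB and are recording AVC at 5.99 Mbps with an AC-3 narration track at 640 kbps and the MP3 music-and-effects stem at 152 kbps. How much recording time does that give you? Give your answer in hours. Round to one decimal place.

41.9 hours

Audio total: 640 + 152 = 792 kbps = 0.792 Mbps.
Total bitrate: 5.99 + 0.792 = 6.782 Mbps.
Capacity: 128 GB = 1,024,000 Mb.
Recording time: 1,024,000 / 6.782 = 150,988 s ≈ 41.9 hours.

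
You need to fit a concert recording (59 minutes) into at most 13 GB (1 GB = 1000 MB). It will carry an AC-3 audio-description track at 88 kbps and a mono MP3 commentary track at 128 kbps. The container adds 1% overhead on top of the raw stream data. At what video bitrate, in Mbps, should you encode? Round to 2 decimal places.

Budget: 13 GB = 104000.0 Mb.
Stream payload after overhead: 104000.0 / 1.01 = 102970.3 Mb.
59 min = 3540 s
Total bitrate budget: 102970.3 Mb / 3540 s = 29.088 Mbps.
Audio total: 88 + 128 = 216 kbps = 0.216 Mbps.
Video: 29.088 − 0.216 = 28.872 Mbps.

28.87 Mbps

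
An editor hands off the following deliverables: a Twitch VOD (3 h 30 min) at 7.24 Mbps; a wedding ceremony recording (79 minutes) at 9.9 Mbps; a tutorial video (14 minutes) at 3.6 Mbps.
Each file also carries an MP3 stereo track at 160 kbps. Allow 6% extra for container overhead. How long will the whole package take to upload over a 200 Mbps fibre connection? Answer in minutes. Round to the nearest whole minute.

Audio: 160 kbps = 0.160 Mbps.
Twitch VOD: 7.400 Mbps × 12600 s × 1.06 = 98834.4 Mb
wedding ceremony recording: 10.060 Mbps × 4740 s × 1.06 = 50545.5 Mb
tutorial video: 3.760 Mbps × 840 s × 1.06 = 3347.9 Mb
Total: 152727.8 Mb = 19091.0 MB.
At 200 Mbps: 152727.8 / 200 = 764 s ≈ 12.7 minutes.

13 minutes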